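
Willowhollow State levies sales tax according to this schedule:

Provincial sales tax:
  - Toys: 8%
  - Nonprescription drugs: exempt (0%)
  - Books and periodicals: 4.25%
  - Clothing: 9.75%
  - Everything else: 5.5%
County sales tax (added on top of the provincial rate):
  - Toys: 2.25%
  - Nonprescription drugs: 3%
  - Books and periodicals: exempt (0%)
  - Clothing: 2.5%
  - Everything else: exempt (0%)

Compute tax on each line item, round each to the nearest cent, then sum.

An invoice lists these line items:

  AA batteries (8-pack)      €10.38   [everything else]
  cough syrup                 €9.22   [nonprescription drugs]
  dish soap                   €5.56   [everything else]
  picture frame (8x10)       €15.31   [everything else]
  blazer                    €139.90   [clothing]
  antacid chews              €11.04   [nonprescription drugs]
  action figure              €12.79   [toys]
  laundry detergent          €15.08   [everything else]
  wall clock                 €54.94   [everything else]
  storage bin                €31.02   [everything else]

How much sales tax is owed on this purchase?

AA batteries (8-pack) €10.38: everything else → 5.5% + 0% county = 5.5% → €0.57
Cough syrup €9.22: nonprescription drugs → 0% + 3% county = 3% → €0.28
Dish soap €5.56: everything else → 5.5% + 0% county = 5.5% → €0.31
Picture frame (8x10) €15.31: everything else → 5.5% + 0% county = 5.5% → €0.84
Blazer €139.90: clothing → 9.75% + 2.5% county = 12.25% → €17.14
Antacid chews €11.04: nonprescription drugs → 0% + 3% county = 3% → €0.33
Action figure €12.79: toys → 8% + 2.25% county = 10.25% → €1.31
Laundry detergent €15.08: everything else → 5.5% + 0% county = 5.5% → €0.83
Wall clock €54.94: everything else → 5.5% + 0% county = 5.5% → €3.02
Storage bin €31.02: everything else → 5.5% + 0% county = 5.5% → €1.71
Total tax = €0.57 + €0.28 + €0.31 + €0.84 + €17.14 + €0.33 + €1.31 + €0.83 + €3.02 + €1.71 = €26.34

€26.34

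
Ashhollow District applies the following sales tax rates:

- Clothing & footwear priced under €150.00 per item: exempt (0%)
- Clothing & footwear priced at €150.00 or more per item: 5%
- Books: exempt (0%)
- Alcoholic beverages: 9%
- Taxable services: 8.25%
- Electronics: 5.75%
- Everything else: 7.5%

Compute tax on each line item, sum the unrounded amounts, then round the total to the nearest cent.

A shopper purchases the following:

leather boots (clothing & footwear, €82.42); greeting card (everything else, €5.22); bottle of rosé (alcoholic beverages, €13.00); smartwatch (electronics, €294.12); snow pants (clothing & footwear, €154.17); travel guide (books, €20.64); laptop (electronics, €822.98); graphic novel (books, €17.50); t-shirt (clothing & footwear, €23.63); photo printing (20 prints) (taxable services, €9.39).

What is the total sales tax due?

€74.28

Leather boots €82.42: clothing & footwear, under €150.00 → 0% → €0.00
Greeting card €5.22: everything else → 7.5% → €0.3915
Bottle of rosé €13.00: alcoholic beverages → 9% → €1.17
Smartwatch €294.12: electronics → 5.75% → €16.9119
Snow pants €154.17: clothing & footwear, €150.00 or more → 5% → €7.7085
Travel guide €20.64: books → 0% → €0.00
Laptop €822.98: electronics → 5.75% → €47.32135
Graphic novel €17.50: books → 0% → €0.00
T-shirt €23.63: clothing & footwear, under €150.00 → 0% → €0.00
Photo printing (20 prints) €9.39: taxable services → 8.25% → €0.774675
Unrounded tax sum = €74.277925 → €74.28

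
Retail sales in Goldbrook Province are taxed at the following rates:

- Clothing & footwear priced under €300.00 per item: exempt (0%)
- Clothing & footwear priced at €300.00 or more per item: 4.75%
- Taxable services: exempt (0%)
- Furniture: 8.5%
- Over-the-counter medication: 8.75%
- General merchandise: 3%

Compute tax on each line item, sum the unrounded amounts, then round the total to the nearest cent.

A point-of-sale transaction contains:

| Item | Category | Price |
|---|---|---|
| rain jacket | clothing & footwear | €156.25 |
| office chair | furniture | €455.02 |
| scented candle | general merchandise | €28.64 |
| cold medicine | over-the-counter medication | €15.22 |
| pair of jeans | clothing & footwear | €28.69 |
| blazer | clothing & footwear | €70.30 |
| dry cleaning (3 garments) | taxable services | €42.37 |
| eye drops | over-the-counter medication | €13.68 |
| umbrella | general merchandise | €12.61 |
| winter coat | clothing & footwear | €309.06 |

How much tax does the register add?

€57.12

Rain jacket €156.25: clothing & footwear, under €300.00 → 0% → €0.00
Office chair €455.02: furniture → 8.5% → €38.6767
Scented candle €28.64: general merchandise → 3% → €0.8592
Cold medicine €15.22: over-the-counter medication → 8.75% → €1.33175
Pair of jeans €28.69: clothing & footwear, under €300.00 → 0% → €0.00
Blazer €70.30: clothing & footwear, under €300.00 → 0% → €0.00
Dry cleaning (3 garments) €42.37: taxable services → 0% → €0.00
Eye drops €13.68: over-the-counter medication → 8.75% → €1.197
Umbrella €12.61: general merchandise → 3% → €0.3783
Winter coat €309.06: clothing & footwear, €300.00 or more → 4.75% → €14.68035
Unrounded tax sum = €57.1233 → €57.12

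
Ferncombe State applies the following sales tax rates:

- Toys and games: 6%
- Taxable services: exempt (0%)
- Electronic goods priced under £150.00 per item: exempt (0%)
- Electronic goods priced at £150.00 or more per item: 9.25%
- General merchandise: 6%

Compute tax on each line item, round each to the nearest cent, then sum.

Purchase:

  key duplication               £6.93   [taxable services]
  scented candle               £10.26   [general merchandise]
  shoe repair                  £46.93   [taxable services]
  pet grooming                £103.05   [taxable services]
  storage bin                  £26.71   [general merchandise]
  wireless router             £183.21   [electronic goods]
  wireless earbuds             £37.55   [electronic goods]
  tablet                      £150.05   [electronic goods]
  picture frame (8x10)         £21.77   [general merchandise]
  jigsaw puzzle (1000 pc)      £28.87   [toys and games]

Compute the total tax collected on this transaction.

Key duplication £6.93: taxable services → 0% → £0.00
Scented candle £10.26: general merchandise → 6% → £0.62
Shoe repair £46.93: taxable services → 0% → £0.00
Pet grooming £103.05: taxable services → 0% → £0.00
Storage bin £26.71: general merchandise → 6% → £1.60
Wireless router £183.21: electronic goods, £150.00 or more → 9.25% → £16.95
Wireless earbuds £37.55: electronic goods, under £150.00 → 0% → £0.00
Tablet £150.05: electronic goods, £150.00 or more → 9.25% → £13.88
Picture frame (8x10) £21.77: general merchandise → 6% → £1.31
Jigsaw puzzle (1000 pc) £28.87: toys and games → 6% → £1.73
Total tax = £0.62 + £1.60 + £16.95 + £13.88 + £1.31 + £1.73 = £36.09

£36.09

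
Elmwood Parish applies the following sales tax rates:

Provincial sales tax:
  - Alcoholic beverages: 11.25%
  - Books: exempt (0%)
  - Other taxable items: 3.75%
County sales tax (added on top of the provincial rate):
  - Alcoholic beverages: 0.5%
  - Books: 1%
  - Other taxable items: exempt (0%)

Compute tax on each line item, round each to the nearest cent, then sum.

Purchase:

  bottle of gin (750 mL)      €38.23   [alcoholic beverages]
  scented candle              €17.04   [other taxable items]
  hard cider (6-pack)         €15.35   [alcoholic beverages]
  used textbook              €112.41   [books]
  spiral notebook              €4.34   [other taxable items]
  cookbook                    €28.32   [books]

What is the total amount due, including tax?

€224.18

Bottle of gin (750 mL) €38.23: alcoholic beverages → 11.25% + 0.5% county = 11.75% → €4.49
Scented candle €17.04: other taxable items → 3.75% + 0% county = 3.75% → €0.64
Hard cider (6-pack) €15.35: alcoholic beverages → 11.25% + 0.5% county = 11.75% → €1.80
Used textbook €112.41: books → 0% + 1% county = 1% → €1.12
Spiral notebook €4.34: other taxable items → 3.75% + 0% county = 3.75% → €0.16
Cookbook €28.32: books → 0% + 1% county = 1% → €0.28
Subtotal = €215.69; tax = €8.49; total due = €224.18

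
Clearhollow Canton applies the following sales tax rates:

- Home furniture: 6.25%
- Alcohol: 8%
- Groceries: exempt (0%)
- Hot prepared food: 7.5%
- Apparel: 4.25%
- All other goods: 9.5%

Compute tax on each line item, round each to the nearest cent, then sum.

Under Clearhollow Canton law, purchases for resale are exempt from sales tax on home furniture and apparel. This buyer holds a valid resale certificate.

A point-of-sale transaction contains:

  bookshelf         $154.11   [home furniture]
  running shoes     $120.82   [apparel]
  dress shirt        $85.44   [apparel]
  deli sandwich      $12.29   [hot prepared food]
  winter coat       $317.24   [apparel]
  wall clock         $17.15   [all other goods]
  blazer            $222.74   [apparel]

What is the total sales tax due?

$2.55

Bookshelf $154.11: home furniture, buyer-exempt → 0% → $0.00
Running shoes $120.82: apparel, buyer-exempt → 0% → $0.00
Dress shirt $85.44: apparel, buyer-exempt → 0% → $0.00
Deli sandwich $12.29: hot prepared food → 7.5% → $0.92
Winter coat $317.24: apparel, buyer-exempt → 0% → $0.00
Wall clock $17.15: all other goods → 9.5% → $1.63
Blazer $222.74: apparel, buyer-exempt → 0% → $0.00
Total tax = $0.92 + $1.63 = $2.55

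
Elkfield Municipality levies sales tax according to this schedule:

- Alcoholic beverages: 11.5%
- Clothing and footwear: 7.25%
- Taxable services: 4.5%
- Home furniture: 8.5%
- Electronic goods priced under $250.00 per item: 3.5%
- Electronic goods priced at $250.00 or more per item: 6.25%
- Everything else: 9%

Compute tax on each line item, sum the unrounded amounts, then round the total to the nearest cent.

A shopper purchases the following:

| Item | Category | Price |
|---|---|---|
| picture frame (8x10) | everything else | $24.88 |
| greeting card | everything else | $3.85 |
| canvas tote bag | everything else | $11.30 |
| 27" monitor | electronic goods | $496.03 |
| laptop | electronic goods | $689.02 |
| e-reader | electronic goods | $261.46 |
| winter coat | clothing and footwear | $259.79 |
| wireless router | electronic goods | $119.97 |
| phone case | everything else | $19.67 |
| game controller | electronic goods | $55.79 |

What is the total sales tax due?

$120.77

Picture frame (8x10) $24.88: everything else → 9% → $2.2392
Greeting card $3.85: everything else → 9% → $0.3465
Canvas tote bag $11.30: everything else → 9% → $1.017
27" monitor $496.03: electronic goods, $250.00 or more → 6.25% → $31.001875
Laptop $689.02: electronic goods, $250.00 or more → 6.25% → $43.06375
E-reader $261.46: electronic goods, $250.00 or more → 6.25% → $16.34125
Winter coat $259.79: clothing and footwear → 7.25% → $18.834775
Wireless router $119.97: electronic goods, under $250.00 → 3.5% → $4.19895
Phone case $19.67: everything else → 9% → $1.7703
Game controller $55.79: electronic goods, under $250.00 → 3.5% → $1.95265
Unrounded tax sum = $120.76625 → $120.77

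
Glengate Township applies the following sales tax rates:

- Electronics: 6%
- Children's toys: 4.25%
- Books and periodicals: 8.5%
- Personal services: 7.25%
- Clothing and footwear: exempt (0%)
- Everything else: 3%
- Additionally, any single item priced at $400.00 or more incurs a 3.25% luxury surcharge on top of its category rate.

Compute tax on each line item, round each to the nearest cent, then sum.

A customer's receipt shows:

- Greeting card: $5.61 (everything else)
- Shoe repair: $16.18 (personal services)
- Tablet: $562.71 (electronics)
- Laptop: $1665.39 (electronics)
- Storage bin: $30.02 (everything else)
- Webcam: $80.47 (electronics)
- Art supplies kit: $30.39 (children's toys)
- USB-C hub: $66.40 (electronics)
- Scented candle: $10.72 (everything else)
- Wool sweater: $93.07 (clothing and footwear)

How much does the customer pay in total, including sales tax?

$2779.72

Greeting card $5.61: everything else → 3% → $0.17
Shoe repair $16.18: personal services → 7.25% → $1.17
Tablet $562.71: electronics → 6% + 3.25% surcharge = 9.25% → $52.05
Laptop $1665.39: electronics → 6% + 3.25% surcharge = 9.25% → $154.05
Storage bin $30.02: everything else → 3% → $0.90
Webcam $80.47: electronics → 6% → $4.83
Art supplies kit $30.39: children's toys → 4.25% → $1.29
USB-C hub $66.40: electronics → 6% → $3.98
Scented candle $10.72: everything else → 3% → $0.32
Wool sweater $93.07: clothing and footwear → 0% → $0.00
Subtotal = $2560.96; tax = $218.76; total due = $2779.72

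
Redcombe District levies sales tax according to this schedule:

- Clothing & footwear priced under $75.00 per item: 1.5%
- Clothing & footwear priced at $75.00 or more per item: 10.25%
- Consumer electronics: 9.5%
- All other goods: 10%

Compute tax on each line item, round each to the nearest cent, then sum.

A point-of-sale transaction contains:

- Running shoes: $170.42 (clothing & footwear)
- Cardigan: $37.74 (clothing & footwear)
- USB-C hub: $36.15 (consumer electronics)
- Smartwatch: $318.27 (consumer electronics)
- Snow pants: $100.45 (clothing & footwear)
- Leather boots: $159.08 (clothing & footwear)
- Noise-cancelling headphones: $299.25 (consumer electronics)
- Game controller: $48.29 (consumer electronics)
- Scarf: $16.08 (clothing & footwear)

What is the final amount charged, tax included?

$1297.31

Running shoes $170.42: clothing & footwear, $75.00 or more → 10.25% → $17.47
Cardigan $37.74: clothing & footwear, under $75.00 → 1.5% → $0.57
USB-C hub $36.15: consumer electronics → 9.5% → $3.43
Smartwatch $318.27: consumer electronics → 9.5% → $30.24
Snow pants $100.45: clothing & footwear, $75.00 or more → 10.25% → $10.30
Leather boots $159.08: clothing & footwear, $75.00 or more → 10.25% → $16.31
Noise-cancelling headphones $299.25: consumer electronics → 9.5% → $28.43
Game controller $48.29: consumer electronics → 9.5% → $4.59
Scarf $16.08: clothing & footwear, under $75.00 → 1.5% → $0.24
Subtotal = $1185.73; tax = $111.58; total due = $1297.31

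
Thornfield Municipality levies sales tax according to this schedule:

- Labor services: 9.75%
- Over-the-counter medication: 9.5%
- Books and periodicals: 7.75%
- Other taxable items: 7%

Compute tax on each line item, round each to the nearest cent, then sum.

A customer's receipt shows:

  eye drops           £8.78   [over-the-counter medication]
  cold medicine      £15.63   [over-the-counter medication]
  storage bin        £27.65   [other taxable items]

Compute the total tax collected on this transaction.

£4.25

Eye drops £8.78: over-the-counter medication → 9.5% → £0.83
Cold medicine £15.63: over-the-counter medication → 9.5% → £1.48
Storage bin £27.65: other taxable items → 7% → £1.94
Total tax = £0.83 + £1.48 + £1.94 = £4.25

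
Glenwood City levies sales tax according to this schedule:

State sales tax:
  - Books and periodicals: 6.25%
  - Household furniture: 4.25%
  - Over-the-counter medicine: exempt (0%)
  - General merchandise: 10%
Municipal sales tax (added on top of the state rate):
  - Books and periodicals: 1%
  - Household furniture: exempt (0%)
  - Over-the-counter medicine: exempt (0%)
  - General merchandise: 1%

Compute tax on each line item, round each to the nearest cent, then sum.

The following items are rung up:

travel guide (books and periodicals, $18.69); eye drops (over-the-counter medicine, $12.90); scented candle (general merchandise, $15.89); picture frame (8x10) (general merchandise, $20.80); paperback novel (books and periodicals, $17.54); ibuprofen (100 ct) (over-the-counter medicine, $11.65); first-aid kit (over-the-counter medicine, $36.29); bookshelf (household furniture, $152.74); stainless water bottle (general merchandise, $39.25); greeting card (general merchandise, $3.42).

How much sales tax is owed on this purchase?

Travel guide $18.69: books and periodicals → 6.25% + 1% municipal = 7.25% → $1.36
Eye drops $12.90: over-the-counter medicine → 0% + 0% municipal = 0% → $0.00
Scented candle $15.89: general merchandise → 10% + 1% municipal = 11% → $1.75
Picture frame (8x10) $20.80: general merchandise → 10% + 1% municipal = 11% → $2.29
Paperback novel $17.54: books and periodicals → 6.25% + 1% municipal = 7.25% → $1.27
Ibuprofen (100 ct) $11.65: over-the-counter medicine → 0% + 0% municipal = 0% → $0.00
First-aid kit $36.29: over-the-counter medicine → 0% + 0% municipal = 0% → $0.00
Bookshelf $152.74: household furniture → 4.25% + 0% municipal = 4.25% → $6.49
Stainless water bottle $39.25: general merchandise → 10% + 1% municipal = 11% → $4.32
Greeting card $3.42: general merchandise → 10% + 1% municipal = 11% → $0.38
Total tax = $1.36 + $1.75 + $2.29 + $1.27 + $6.49 + $4.32 + $0.38 = $17.86

$17.86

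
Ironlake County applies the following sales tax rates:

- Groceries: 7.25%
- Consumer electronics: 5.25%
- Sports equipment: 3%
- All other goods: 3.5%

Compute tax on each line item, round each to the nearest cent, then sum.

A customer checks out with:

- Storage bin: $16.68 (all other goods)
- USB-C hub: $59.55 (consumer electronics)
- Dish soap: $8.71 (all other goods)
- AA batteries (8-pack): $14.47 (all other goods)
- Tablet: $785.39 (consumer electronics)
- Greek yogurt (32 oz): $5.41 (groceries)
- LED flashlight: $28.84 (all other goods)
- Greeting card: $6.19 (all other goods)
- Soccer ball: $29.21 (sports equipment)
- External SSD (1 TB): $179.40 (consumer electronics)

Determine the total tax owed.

Storage bin $16.68: all other goods → 3.5% → $0.58
USB-C hub $59.55: consumer electronics → 5.25% → $3.13
Dish soap $8.71: all other goods → 3.5% → $0.30
AA batteries (8-pack) $14.47: all other goods → 3.5% → $0.51
Tablet $785.39: consumer electronics → 5.25% → $41.23
Greek yogurt (32 oz) $5.41: groceries → 7.25% → $0.39
LED flashlight $28.84: all other goods → 3.5% → $1.01
Greeting card $6.19: all other goods → 3.5% → $0.22
Soccer ball $29.21: sports equipment → 3% → $0.88
External SSD (1 TB) $179.40: consumer electronics → 5.25% → $9.42
Total tax = $0.58 + $3.13 + $0.30 + $0.51 + $41.23 + $0.39 + $1.01 + $0.22 + $0.88 + $9.42 = $57.67

$57.67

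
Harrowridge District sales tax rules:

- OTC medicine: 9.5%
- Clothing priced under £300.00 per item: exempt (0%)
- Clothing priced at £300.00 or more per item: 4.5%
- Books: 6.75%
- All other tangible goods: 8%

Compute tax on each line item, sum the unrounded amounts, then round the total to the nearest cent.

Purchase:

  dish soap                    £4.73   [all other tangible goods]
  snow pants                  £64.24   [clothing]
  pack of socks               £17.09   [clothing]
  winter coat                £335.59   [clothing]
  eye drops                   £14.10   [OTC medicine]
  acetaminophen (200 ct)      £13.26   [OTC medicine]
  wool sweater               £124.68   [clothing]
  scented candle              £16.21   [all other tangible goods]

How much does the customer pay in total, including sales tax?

Dish soap £4.73: all other tangible goods → 8% → £0.3784
Snow pants £64.24: clothing, under £300.00 → 0% → £0.00
Pack of socks £17.09: clothing, under £300.00 → 0% → £0.00
Winter coat £335.59: clothing, £300.00 or more → 4.5% → £15.10155
Eye drops £14.10: OTC medicine → 9.5% → £1.3395
Acetaminophen (200 ct) £13.26: OTC medicine → 9.5% → £1.2597
Wool sweater £124.68: clothing, under £300.00 → 0% → £0.00
Scented candle £16.21: all other tangible goods → 8% → £1.2968
Subtotal = £589.90; unrounded tax = £19.37595 → £19.38; total due = £609.28

£609.28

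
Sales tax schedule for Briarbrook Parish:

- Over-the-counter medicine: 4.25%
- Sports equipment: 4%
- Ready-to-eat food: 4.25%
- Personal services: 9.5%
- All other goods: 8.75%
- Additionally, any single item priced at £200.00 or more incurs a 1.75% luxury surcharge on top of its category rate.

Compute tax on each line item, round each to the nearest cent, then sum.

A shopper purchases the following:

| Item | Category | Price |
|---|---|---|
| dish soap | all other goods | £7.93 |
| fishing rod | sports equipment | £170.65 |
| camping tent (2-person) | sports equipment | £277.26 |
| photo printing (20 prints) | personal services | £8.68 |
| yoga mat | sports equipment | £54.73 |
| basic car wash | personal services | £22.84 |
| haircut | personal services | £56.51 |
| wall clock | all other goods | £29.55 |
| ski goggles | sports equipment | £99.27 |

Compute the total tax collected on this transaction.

Dish soap £7.93: all other goods → 8.75% → £0.69
Fishing rod £170.65: sports equipment → 4% → £6.83
Camping tent (2-person) £277.26: sports equipment → 4% + 1.75% surcharge = 5.75% → £15.94
Photo printing (20 prints) £8.68: personal services → 9.5% → £0.82
Yoga mat £54.73: sports equipment → 4% → £2.19
Basic car wash £22.84: personal services → 9.5% → £2.17
Haircut £56.51: personal services → 9.5% → £5.37
Wall clock £29.55: all other goods → 8.75% → £2.59
Ski goggles £99.27: sports equipment → 4% → £3.97
Total tax = £0.69 + £6.83 + £15.94 + £0.82 + £2.19 + £2.17 + £5.37 + £2.59 + £3.97 = £40.57

£40.57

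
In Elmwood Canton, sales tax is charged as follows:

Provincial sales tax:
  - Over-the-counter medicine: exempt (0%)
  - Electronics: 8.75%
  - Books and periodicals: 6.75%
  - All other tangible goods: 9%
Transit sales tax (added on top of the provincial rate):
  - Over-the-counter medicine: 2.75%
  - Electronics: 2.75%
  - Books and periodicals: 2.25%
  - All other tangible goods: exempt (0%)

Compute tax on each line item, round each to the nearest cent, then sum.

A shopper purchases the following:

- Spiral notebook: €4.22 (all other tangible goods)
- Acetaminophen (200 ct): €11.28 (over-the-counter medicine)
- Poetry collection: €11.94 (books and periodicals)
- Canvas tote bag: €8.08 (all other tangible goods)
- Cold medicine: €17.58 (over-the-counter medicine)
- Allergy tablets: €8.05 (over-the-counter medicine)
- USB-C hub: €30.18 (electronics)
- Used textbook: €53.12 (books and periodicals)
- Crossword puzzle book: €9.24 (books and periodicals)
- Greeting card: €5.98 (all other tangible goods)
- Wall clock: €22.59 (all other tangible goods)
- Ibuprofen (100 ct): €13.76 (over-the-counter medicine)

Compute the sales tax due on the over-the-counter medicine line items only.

Acetaminophen (200 ct) €11.28: over-the-counter medicine → 0% + 2.75% transit = 2.75% → €0.31
Cold medicine €17.58: over-the-counter medicine → 0% + 2.75% transit = 2.75% → €0.48
Allergy tablets €8.05: over-the-counter medicine → 0% + 2.75% transit = 2.75% → €0.22
Ibuprofen (100 ct) €13.76: over-the-counter medicine → 0% + 2.75% transit = 2.75% → €0.38
Tax on over-the-counter medicine = €0.31 + €0.48 + €0.22 + €0.38 = €1.39

€1.39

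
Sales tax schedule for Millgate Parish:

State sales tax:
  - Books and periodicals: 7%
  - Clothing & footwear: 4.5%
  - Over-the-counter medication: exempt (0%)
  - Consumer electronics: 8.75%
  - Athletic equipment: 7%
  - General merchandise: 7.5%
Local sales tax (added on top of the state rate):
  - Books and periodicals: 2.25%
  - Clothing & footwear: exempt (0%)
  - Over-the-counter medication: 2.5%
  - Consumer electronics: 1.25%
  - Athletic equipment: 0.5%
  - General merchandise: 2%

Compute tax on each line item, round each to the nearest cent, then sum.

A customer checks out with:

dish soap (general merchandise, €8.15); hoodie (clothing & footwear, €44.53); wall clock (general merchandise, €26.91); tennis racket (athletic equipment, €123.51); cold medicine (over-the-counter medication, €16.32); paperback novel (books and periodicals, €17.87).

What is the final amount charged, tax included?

Dish soap €8.15: general merchandise → 7.5% + 2% local = 9.5% → €0.77
Hoodie €44.53: clothing & footwear → 4.5% + 0% local = 4.5% → €2.00
Wall clock €26.91: general merchandise → 7.5% + 2% local = 9.5% → €2.56
Tennis racket €123.51: athletic equipment → 7% + 0.5% local = 7.5% → €9.26
Cold medicine €16.32: over-the-counter medication → 0% + 2.5% local = 2.5% → €0.41
Paperback novel €17.87: books and periodicals → 7% + 2.25% local = 9.25% → €1.65
Subtotal = €237.29; tax = €16.65; total due = €253.94

€253.94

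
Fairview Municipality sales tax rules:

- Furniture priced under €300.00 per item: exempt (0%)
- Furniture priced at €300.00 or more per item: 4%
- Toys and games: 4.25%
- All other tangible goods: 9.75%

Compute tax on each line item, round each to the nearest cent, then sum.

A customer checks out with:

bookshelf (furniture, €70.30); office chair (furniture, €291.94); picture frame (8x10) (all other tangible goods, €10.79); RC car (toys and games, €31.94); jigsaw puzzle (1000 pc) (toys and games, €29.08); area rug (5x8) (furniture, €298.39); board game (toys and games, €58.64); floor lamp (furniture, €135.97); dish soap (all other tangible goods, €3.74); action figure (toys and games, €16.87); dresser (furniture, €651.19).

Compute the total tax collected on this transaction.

Bookshelf €70.30: furniture, under €300.00 → 0% → €0.00
Office chair €291.94: furniture, under €300.00 → 0% → €0.00
Picture frame (8x10) €10.79: all other tangible goods → 9.75% → €1.05
RC car €31.94: toys and games → 4.25% → €1.36
Jigsaw puzzle (1000 pc) €29.08: toys and games → 4.25% → €1.24
Area rug (5x8) €298.39: furniture, under €300.00 → 0% → €0.00
Board game €58.64: toys and games → 4.25% → €2.49
Floor lamp €135.97: furniture, under €300.00 → 0% → €0.00
Dish soap €3.74: all other tangible goods → 9.75% → €0.36
Action figure €16.87: toys and games → 4.25% → €0.72
Dresser €651.19: furniture, €300.00 or more → 4% → €26.05
Total tax = €1.05 + €1.36 + €1.24 + €2.49 + €0.36 + €0.72 + €26.05 = €33.27

€33.27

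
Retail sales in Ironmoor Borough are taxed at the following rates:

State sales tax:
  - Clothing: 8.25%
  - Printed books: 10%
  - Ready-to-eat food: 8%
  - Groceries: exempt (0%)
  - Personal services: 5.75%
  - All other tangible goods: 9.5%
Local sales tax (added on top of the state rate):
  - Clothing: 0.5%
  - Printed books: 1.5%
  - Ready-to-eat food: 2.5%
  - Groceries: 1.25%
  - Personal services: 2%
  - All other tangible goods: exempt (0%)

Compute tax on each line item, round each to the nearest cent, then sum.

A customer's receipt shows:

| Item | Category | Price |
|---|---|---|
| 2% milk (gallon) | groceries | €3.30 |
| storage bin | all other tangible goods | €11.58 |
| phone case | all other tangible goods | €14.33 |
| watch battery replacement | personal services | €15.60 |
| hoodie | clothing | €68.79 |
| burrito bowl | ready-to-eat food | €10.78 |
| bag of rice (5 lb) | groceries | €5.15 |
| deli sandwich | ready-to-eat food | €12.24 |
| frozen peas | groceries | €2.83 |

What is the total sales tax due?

2% milk (gallon) €3.30: groceries → 0% + 1.25% local = 1.25% → €0.04
Storage bin €11.58: all other tangible goods → 9.5% + 0% local = 9.5% → €1.10
Phone case €14.33: all other tangible goods → 9.5% + 0% local = 9.5% → €1.36
Watch battery replacement €15.60: personal services → 5.75% + 2% local = 7.75% → €1.21
Hoodie €68.79: clothing → 8.25% + 0.5% local = 8.75% → €6.02
Burrito bowl €10.78: ready-to-eat food → 8% + 2.5% local = 10.5% → €1.13
Bag of rice (5 lb) €5.15: groceries → 0% + 1.25% local = 1.25% → €0.06
Deli sandwich €12.24: ready-to-eat food → 8% + 2.5% local = 10.5% → €1.29
Frozen peas €2.83: groceries → 0% + 1.25% local = 1.25% → €0.04
Total tax = €0.04 + €1.10 + €1.36 + €1.21 + €6.02 + €1.13 + €0.06 + €1.29 + €0.04 = €12.25

€12.25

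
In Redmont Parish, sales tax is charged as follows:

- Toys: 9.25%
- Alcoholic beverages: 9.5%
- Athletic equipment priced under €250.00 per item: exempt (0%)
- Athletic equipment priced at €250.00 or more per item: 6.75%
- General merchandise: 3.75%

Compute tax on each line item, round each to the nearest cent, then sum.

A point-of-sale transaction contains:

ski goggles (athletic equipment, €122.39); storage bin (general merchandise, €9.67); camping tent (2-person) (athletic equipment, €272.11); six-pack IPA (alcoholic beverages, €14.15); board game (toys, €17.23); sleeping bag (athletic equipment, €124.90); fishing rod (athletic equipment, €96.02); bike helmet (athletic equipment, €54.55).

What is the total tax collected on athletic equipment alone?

€18.37

Ski goggles €122.39: athletic equipment, under €250.00 → 0% → €0.00
Camping tent (2-person) €272.11: athletic equipment, €250.00 or more → 6.75% → €18.37
Sleeping bag €124.90: athletic equipment, under €250.00 → 0% → €0.00
Fishing rod €96.02: athletic equipment, under €250.00 → 0% → €0.00
Bike helmet €54.55: athletic equipment, under €250.00 → 0% → €0.00
Tax on athletic equipment = €0.00 + €18.37 + €0.00 + €0.00 + €0.00 = €18.37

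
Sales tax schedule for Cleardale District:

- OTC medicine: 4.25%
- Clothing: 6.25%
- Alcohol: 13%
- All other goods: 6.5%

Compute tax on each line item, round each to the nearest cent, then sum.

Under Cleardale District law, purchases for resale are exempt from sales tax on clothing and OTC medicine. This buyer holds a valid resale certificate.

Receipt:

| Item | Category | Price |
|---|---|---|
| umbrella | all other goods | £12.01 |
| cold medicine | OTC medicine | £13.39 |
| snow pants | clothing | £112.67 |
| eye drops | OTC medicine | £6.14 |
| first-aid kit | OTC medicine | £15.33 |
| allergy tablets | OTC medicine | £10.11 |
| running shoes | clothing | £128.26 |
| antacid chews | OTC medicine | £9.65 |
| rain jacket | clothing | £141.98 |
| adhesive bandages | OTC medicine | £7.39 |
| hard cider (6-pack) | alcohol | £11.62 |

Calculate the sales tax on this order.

£2.29

Umbrella £12.01: all other goods → 6.5% → £0.78
Cold medicine £13.39: OTC medicine, buyer-exempt → 0% → £0.00
Snow pants £112.67: clothing, buyer-exempt → 0% → £0.00
Eye drops £6.14: OTC medicine, buyer-exempt → 0% → £0.00
First-aid kit £15.33: OTC medicine, buyer-exempt → 0% → £0.00
Allergy tablets £10.11: OTC medicine, buyer-exempt → 0% → £0.00
Running shoes £128.26: clothing, buyer-exempt → 0% → £0.00
Antacid chews £9.65: OTC medicine, buyer-exempt → 0% → £0.00
Rain jacket £141.98: clothing, buyer-exempt → 0% → £0.00
Adhesive bandages £7.39: OTC medicine, buyer-exempt → 0% → £0.00
Hard cider (6-pack) £11.62: alcohol → 13% → £1.51
Total tax = £0.78 + £1.51 = £2.29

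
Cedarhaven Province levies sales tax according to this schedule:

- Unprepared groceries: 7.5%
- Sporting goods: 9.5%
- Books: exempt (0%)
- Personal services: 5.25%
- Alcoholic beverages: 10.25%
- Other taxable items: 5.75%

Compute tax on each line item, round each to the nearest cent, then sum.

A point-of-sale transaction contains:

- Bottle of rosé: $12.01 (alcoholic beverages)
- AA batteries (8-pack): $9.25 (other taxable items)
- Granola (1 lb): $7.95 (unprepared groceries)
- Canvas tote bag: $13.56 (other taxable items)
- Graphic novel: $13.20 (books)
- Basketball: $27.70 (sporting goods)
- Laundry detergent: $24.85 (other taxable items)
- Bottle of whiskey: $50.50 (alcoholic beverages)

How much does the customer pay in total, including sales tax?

$171.40

Bottle of rosé $12.01: alcoholic beverages → 10.25% → $1.23
AA batteries (8-pack) $9.25: other taxable items → 5.75% → $0.53
Granola (1 lb) $7.95: unprepared groceries → 7.5% → $0.60
Canvas tote bag $13.56: other taxable items → 5.75% → $0.78
Graphic novel $13.20: books → 0% → $0.00
Basketball $27.70: sporting goods → 9.5% → $2.63
Laundry detergent $24.85: other taxable items → 5.75% → $1.43
Bottle of whiskey $50.50: alcoholic beverages → 10.25% → $5.18
Subtotal = $159.02; tax = $12.38; total due = $171.40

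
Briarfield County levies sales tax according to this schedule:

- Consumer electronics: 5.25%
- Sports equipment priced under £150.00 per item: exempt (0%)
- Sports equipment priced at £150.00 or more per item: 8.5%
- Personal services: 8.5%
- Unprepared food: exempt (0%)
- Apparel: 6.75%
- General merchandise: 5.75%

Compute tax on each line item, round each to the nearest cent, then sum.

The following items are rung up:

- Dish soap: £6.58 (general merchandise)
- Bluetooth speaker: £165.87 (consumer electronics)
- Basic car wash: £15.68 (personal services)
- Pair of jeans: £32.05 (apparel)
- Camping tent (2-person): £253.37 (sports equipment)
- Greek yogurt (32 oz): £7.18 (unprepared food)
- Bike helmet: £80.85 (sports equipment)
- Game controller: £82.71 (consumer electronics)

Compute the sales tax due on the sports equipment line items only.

Camping tent (2-person) £253.37: sports equipment, £150.00 or more → 8.5% → £21.54
Bike helmet £80.85: sports equipment, under £150.00 → 0% → £0.00
Tax on sports equipment = £21.54 + £0.00 = £21.54

£21.54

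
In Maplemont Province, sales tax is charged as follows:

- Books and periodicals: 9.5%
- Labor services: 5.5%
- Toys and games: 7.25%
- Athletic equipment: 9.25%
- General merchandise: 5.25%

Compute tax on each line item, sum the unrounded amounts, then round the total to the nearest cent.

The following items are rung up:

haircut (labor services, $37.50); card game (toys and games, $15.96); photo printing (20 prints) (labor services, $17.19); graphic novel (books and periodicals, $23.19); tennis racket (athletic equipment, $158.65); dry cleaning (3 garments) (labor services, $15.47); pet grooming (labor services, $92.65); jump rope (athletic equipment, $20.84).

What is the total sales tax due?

$28.92

Haircut $37.50: labor services → 5.5% → $2.0625
Card game $15.96: toys and games → 7.25% → $1.1571
Photo printing (20 prints) $17.19: labor services → 5.5% → $0.94545
Graphic novel $23.19: books and periodicals → 9.5% → $2.20305
Tennis racket $158.65: athletic equipment → 9.25% → $14.675125
Dry cleaning (3 garments) $15.47: labor services → 5.5% → $0.85085
Pet grooming $92.65: labor services → 5.5% → $5.09575
Jump rope $20.84: athletic equipment → 9.25% → $1.9277
Unrounded tax sum = $28.917525 → $28.92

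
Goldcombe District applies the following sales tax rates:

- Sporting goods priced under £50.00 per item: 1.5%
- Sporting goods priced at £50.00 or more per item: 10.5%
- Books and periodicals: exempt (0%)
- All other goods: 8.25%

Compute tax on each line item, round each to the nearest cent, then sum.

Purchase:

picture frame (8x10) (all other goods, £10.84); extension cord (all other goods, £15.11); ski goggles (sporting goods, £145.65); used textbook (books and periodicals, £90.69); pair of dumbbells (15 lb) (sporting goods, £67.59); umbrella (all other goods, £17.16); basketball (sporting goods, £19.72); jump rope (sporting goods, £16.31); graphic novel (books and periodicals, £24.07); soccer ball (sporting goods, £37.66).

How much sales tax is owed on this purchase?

£27.05

Picture frame (8x10) £10.84: all other goods → 8.25% → £0.89
Extension cord £15.11: all other goods → 8.25% → £1.25
Ski goggles £145.65: sporting goods, £50.00 or more → 10.5% → £15.29
Used textbook £90.69: books and periodicals → 0% → £0.00
Pair of dumbbells (15 lb) £67.59: sporting goods, £50.00 or more → 10.5% → £7.10
Umbrella £17.16: all other goods → 8.25% → £1.42
Basketball £19.72: sporting goods, under £50.00 → 1.5% → £0.30
Jump rope £16.31: sporting goods, under £50.00 → 1.5% → £0.24
Graphic novel £24.07: books and periodicals → 0% → £0.00
Soccer ball £37.66: sporting goods, under £50.00 → 1.5% → £0.56
Total tax = £0.89 + £1.25 + £15.29 + £7.10 + £1.42 + £0.30 + £0.24 + £0.56 = £27.05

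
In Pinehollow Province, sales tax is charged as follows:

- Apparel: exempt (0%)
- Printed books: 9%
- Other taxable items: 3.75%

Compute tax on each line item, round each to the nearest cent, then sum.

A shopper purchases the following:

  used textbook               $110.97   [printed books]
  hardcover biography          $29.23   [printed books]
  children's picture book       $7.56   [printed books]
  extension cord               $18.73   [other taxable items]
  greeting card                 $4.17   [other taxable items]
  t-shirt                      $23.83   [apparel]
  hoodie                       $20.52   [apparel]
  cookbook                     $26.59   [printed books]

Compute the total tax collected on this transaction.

$16.55

Used textbook $110.97: printed books → 9% → $9.99
Hardcover biography $29.23: printed books → 9% → $2.63
Children's picture book $7.56: printed books → 9% → $0.68
Extension cord $18.73: other taxable items → 3.75% → $0.70
Greeting card $4.17: other taxable items → 3.75% → $0.16
T-shirt $23.83: apparel → 0% → $0.00
Hoodie $20.52: apparel → 0% → $0.00
Cookbook $26.59: printed books → 9% → $2.39
Total tax = $9.99 + $2.63 + $0.68 + $0.70 + $0.16 + $2.39 = $16.55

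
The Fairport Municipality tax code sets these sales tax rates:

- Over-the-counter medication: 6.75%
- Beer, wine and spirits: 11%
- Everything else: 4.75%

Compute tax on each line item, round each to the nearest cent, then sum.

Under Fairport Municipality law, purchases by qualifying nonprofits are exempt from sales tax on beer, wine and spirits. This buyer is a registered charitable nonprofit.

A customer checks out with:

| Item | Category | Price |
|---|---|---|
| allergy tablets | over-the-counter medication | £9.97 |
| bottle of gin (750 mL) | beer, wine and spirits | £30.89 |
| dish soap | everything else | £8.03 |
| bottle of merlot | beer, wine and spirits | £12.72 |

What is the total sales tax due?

Allergy tablets £9.97: over-the-counter medication → 6.75% → £0.67
Bottle of gin (750 mL) £30.89: beer, wine and spirits, buyer-exempt → 0% → £0.00
Dish soap £8.03: everything else → 4.75% → £0.38
Bottle of merlot £12.72: beer, wine and spirits, buyer-exempt → 0% → £0.00
Total tax = £0.67 + £0.38 = £1.05

£1.05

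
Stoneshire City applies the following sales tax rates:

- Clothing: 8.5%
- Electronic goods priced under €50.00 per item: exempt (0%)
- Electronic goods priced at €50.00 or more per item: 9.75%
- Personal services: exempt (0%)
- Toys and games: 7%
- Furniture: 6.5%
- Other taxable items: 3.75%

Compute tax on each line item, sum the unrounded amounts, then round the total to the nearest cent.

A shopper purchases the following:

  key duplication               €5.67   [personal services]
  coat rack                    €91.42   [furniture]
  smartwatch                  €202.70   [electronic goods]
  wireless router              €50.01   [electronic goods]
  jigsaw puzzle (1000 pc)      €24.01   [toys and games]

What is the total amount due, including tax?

€406.07

Key duplication €5.67: personal services → 0% → €0.00
Coat rack €91.42: furniture → 6.5% → €5.9423
Smartwatch €202.70: electronic goods, €50.00 or more → 9.75% → €19.76325
Wireless router €50.01: electronic goods, €50.00 or more → 9.75% → €4.875975
Jigsaw puzzle (1000 pc) €24.01: toys and games → 7% → €1.6807
Subtotal = €373.81; unrounded tax = €32.262225 → €32.26; total due = €406.07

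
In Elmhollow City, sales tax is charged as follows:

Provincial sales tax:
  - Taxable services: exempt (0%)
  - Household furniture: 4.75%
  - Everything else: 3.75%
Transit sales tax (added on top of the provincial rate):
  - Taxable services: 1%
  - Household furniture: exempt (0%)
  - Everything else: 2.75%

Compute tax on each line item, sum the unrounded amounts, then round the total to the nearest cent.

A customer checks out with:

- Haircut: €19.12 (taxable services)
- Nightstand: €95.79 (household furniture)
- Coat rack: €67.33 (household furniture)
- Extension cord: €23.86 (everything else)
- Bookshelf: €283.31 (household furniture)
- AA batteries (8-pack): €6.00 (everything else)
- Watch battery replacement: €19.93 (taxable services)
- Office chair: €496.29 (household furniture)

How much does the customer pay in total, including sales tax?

€1058.74

Haircut €19.12: taxable services → 0% + 1% transit = 1% → €0.1912
Nightstand €95.79: household furniture → 4.75% + 0% transit = 4.75% → €4.550025
Coat rack €67.33: household furniture → 4.75% + 0% transit = 4.75% → €3.198175
Extension cord €23.86: everything else → 3.75% + 2.75% transit = 6.5% → €1.5509
Bookshelf €283.31: household furniture → 4.75% + 0% transit = 4.75% → €13.457225
AA batteries (8-pack) €6.00: everything else → 3.75% + 2.75% transit = 6.5% → €0.39
Watch battery replacement €19.93: taxable services → 0% + 1% transit = 1% → €0.1993
Office chair €496.29: household furniture → 4.75% + 0% transit = 4.75% → €23.573775
Subtotal = €1011.63; unrounded tax = €47.1106 → €47.11; total due = €1058.74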